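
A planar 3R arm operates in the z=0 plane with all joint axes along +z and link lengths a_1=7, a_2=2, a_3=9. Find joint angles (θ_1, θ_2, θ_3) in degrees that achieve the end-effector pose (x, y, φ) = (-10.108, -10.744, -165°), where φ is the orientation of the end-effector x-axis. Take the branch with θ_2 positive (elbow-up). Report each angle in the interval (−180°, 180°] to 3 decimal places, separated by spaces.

-109.080 44.976 -100.897

wrist centre = target − a_3·(cos φ, sin φ) = (-1.4147, -8.4146)
cos θ_2 = (72.8073−7²−2²)/(2·7·2) = 0.7074; θ_2 = 44.9761° (elbow-up)
β = atan2(-8.4146,-1.4147) = -99.5433°; ψ = atan2(1.4136,8.4148) = 9.5362°
θ_1 = β − ψ = -109.0795°
θ_3 = φ − θ_1 − θ_2 = -100.8965° (wrapped to (-180°,180°])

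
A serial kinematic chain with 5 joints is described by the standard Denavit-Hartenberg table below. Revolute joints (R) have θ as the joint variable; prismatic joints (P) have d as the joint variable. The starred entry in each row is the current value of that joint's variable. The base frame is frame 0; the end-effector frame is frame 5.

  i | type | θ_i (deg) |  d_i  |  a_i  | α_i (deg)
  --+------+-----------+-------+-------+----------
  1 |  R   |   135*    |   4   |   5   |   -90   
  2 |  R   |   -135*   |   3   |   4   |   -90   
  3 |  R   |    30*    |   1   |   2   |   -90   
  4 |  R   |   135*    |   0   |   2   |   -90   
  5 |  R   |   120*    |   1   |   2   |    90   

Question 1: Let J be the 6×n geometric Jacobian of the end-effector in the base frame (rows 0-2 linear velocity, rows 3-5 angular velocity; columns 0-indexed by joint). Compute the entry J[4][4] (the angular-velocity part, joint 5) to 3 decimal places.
0.410

axis z_4 = (-0.9097,0.4097,0.0670); lever o_n−o_4 = (-1.3348,-0.7866,1.6124)
cross product → J_v[:, 4] = (0.7133,1.3774,1.2625)
J_ω[:, 4] = z_4
entry J[4][4] = 0.4097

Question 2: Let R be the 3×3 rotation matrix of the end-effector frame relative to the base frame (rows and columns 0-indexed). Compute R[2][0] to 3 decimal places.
End-effector x-axis (col 0 of R) = (-0.2125,-0.5982,0.7727)
R[2][0] = 0.7727

0.773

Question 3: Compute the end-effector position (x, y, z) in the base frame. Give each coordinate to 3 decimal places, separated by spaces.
after link 1: o_1 = (-3.5355, 3.5355, 4.0000)
after link 2: o_2 = (-3.6569, -0.5858, 6.8284)
after link 3: o_3 = (-2.5837, -0.2447, 8.7603)
after link 4: o_4 = (-2.9890, -0.8394, 6.8943)
after link 5: o_5 = (-4.3237, -1.6260, 8.5066)

-4.324 -1.626 8.507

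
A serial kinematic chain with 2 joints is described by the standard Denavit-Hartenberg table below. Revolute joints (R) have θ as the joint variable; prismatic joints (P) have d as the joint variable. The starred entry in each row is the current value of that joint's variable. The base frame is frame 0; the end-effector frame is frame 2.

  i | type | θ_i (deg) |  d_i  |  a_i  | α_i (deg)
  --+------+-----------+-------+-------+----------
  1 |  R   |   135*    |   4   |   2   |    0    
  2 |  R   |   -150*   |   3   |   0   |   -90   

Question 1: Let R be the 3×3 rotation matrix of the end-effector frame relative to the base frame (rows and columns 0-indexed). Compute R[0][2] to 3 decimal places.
End-effector z-axis (col 2 of R) = (0.2588,0.9659,0.0000)
R[0][2] = 0.2588

0.259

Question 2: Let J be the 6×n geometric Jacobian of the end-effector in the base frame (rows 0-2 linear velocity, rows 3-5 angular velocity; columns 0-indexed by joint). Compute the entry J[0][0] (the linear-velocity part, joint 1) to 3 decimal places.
-1.414

axis z_0 = ẑ; lever o_n−o_0 = (-1.4142,1.4142,7.0000)
cross product → J_v[:, 0] = (-1.4142,-1.4142,0.0000)
J_ω[:, 0] = z_0
entry J[0][0] = -1.4142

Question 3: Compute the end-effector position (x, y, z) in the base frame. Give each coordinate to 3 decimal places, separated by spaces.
-1.414 1.414 7.000

after link 1: o_1 = (-1.4142, 1.4142, 4.0000)
after link 2: o_2 = (-1.4142, 1.4142, 7.0000)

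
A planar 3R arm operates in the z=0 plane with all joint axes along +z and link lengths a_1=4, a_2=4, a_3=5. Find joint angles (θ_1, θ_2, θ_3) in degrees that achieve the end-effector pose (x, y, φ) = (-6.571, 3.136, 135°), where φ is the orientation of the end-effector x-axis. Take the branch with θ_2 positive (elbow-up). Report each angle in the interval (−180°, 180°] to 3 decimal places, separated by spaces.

wrist centre = target − a_3·(cos φ, sin φ) = (-3.0355, -0.3995)
cos θ_2 = (9.3737−4²−4²)/(2·4·4) = -0.7071; θ_2 = 134.9972° (elbow-up)
β = atan2(-0.3995,-3.0355) = -172.5017°; ψ = atan2(2.8286,1.1717) = 67.4986°
θ_1 = β − ψ = -240.0003°
θ_3 = φ − θ_1 − θ_2 = -119.9969° (wrapped to (-180°,180°])

120.000 134.997 -119.997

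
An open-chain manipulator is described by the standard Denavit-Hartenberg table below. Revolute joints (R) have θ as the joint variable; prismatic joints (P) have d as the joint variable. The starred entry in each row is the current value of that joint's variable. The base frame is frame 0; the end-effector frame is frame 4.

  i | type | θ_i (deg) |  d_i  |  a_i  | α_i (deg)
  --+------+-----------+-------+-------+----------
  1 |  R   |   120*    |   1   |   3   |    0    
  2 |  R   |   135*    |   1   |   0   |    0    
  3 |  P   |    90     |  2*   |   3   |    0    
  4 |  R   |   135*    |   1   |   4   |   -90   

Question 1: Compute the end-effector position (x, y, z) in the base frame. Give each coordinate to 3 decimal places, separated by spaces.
after link 1: o_1 = (-1.5000, 2.5981, 1.0000)
after link 2: o_2 = (-1.5000, 2.5981, 2.0000)
after link 3: o_3 = (1.3978, 1.8216, 4.0000)
after link 4: o_4 = (-0.6022, 5.2857, 5.0000)

-0.602 5.286 5.000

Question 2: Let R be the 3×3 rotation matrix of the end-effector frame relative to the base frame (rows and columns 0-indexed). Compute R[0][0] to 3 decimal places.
End-effector x-axis (col 0 of R) = (-0.5000,0.8660,0.0000)
R[0][0] = -0.5000

-0.500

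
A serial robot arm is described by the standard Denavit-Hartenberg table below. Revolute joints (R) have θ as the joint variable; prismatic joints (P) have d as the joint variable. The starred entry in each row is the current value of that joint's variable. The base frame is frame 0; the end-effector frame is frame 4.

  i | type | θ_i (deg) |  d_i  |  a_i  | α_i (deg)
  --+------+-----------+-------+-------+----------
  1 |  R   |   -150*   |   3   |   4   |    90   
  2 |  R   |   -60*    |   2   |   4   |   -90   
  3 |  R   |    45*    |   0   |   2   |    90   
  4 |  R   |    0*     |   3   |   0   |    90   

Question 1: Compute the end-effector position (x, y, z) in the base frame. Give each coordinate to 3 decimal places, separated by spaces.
-8.081 -1.539 -3.526

after link 1: o_1 = (-3.4641, -2.0000, 3.0000)
after link 2: o_2 = (-6.1962, -1.2679, -0.4641)
after link 3: o_3 = (-6.1014, -2.8462, -1.6888)
after link 4: o_4 = (-8.0806, -1.5395, -3.5260)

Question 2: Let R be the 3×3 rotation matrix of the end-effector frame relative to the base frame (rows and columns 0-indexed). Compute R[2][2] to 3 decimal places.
End-effector z-axis (col 2 of R) = (0.7500,0.4330,-0.5000)
R[2][2] = -0.5000

-0.500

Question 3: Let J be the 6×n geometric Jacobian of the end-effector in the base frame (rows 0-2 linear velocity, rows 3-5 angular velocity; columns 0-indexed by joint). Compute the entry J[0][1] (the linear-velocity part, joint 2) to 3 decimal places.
axis z_1 = (-0.5000,0.8660,0.0000); lever o_n−o_1 = (-4.6165,0.4605,-6.5260)
cross product → J_v[:, 1] = (-5.6517,-3.2630,3.7678)
J_ω[:, 1] = z_1
entry J[0][1] = -5.6517

-5.652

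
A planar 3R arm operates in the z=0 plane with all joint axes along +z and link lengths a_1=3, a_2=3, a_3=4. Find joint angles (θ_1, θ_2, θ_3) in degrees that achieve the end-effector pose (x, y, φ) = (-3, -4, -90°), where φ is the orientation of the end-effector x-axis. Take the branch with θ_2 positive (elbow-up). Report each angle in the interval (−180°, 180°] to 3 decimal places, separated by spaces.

wrist centre = target − a_3·(cos φ, sin φ) = (-3.0000, 0.0000)
cos θ_2 = (9.0000−3²−3²)/(2·3·3) = -0.5000; θ_2 = 120.0000° (elbow-up)
β = atan2(0.0000,-3.0000) = 180.0000°; ψ = atan2(2.5981,1.5000) = 60.0000°
θ_1 = β − ψ = 120.0000°
θ_3 = φ − θ_1 − θ_2 = 30.0000° (wrapped to (-180°,180°])

120.000 120.000 30.000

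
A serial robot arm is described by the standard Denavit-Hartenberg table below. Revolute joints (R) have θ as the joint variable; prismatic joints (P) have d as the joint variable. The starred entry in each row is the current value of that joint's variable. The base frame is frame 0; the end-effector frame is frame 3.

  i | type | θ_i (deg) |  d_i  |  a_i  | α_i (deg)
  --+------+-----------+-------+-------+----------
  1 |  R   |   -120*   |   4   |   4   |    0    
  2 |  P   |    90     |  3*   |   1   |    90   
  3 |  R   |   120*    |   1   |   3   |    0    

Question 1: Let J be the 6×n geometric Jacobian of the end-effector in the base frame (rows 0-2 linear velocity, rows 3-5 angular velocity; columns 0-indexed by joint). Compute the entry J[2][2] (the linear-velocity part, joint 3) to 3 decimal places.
axis z_2 = (-0.5000,-0.8660,0.0000); lever o_n−o_2 = (-1.7990,-0.1160,2.5981)
cross product → J_v[:, 2] = (-2.2500,1.2990,-1.5000)
J_ω[:, 2] = z_2
entry J[2][2] = -1.5000

-1.500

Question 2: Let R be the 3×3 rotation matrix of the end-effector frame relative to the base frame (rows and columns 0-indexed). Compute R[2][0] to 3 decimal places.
End-effector x-axis (col 0 of R) = (-0.4330,0.2500,0.8660)
R[2][0] = 0.8660

0.866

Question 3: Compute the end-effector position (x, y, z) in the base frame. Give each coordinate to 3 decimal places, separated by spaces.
-2.933 -4.080 9.598

after link 1: o_1 = (-2.0000, -3.4641, 4.0000)
after link 2: o_2 = (-1.1340, -3.9641, 7.0000)
after link 3: o_3 = (-2.9330, -4.0801, 9.5981)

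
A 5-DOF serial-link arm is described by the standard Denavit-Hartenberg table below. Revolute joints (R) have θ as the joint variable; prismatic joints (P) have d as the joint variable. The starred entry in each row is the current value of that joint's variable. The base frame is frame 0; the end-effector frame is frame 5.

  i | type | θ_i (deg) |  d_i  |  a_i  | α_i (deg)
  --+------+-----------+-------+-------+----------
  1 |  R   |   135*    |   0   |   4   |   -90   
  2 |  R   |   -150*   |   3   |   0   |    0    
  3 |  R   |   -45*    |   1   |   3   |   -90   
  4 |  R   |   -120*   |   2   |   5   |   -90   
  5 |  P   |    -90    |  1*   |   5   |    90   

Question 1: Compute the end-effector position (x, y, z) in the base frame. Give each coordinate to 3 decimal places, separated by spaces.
-6.858 -5.630 6.408

after link 1: o_1 = (-2.8284, 2.8284, 0.0000)
after link 2: o_2 = (-4.9497, 0.7071, 0.0000)
after link 3: o_3 = (-3.6078, -2.0490, -0.7765)
after link 4: o_4 = (-8.0112, -3.7694, 1.8024)
after link 5: o_5 = (-6.8582, -5.6295, 6.4079)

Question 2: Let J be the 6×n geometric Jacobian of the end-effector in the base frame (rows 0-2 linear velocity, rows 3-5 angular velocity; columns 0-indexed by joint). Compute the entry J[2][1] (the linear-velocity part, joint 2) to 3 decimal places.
axis z_1 = (-0.7071,-0.7071,0.0000); lever o_n−o_1 = (-4.0297,-8.4579,6.4079)
cross product → J_v[:, 1] = (-4.5311,4.5311,3.1312)
J_ω[:, 1] = z_1
entry J[2][1] = 3.1312

3.131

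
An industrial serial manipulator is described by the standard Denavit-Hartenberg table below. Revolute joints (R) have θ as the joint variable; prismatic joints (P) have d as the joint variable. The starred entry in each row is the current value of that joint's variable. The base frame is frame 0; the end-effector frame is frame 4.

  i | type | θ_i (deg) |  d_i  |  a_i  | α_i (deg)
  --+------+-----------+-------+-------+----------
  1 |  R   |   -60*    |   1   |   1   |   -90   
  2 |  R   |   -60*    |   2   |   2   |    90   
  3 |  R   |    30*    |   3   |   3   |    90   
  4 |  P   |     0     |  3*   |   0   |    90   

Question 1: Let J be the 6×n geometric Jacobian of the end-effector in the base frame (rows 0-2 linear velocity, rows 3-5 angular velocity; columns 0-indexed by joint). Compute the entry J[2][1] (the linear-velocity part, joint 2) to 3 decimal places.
axis z_1 = (0.8660,0.5000,0.0000); lever o_n−o_1 = (1.0066,0.0604,6.7811)
cross product → J_v[:, 1] = (3.3905,-5.8726,-0.4510)
J_ω[:, 1] = z_1
entry J[2][1] = -0.4510

-0.451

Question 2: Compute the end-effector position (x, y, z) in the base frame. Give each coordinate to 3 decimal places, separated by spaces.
after link 1: o_1 = (0.5000, -0.8660, 1.0000)
after link 2: o_2 = (2.7321, -0.7321, 2.7321)
after link 3: o_3 = (3.3816, 1.1429, 6.4821)
after link 4: o_4 = (1.5066, -0.8056, 7.7811)

1.507 -0.806 7.781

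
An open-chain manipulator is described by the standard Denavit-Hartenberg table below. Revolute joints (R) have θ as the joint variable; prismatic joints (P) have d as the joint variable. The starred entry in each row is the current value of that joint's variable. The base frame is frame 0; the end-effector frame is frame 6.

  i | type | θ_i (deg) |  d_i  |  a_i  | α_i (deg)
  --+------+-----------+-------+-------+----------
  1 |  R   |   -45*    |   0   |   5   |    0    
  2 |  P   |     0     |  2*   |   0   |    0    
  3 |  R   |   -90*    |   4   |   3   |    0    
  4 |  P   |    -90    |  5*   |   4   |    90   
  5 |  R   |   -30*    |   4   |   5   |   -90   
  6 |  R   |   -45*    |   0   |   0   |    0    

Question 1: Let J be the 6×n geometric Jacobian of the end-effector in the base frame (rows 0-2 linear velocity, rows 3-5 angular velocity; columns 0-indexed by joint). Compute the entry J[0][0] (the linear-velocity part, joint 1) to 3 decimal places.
-3.062

axis z_0 = ẑ; lever o_n−o_0 = (-1.6476,3.0619,8.5000)
cross product → J_v[:, 0] = (-3.0619,-1.6476,0.0000)
J_ω[:, 0] = z_0
entry J[0][0] = -3.0619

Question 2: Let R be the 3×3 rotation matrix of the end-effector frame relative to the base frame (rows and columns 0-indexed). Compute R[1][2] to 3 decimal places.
End-effector z-axis (col 2 of R) = (-0.3536,0.3536,0.8660)
R[1][2] = 0.3536

0.354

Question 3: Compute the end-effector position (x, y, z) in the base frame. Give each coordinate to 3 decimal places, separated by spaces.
after link 1: o_1 = (3.5355, -3.5355, 0.0000)
after link 2: o_2 = (3.5355, -3.5355, 2.0000)
after link 3: o_3 = (1.4142, -5.6569, 6.0000)
after link 4: o_4 = (-1.4142, -2.8284, 11.0000)
after link 5: o_5 = (-1.6476, 3.0619, 8.5000)
after link 6: o_6 = (-1.6476, 3.0619, 8.5000)

-1.648 3.062 8.500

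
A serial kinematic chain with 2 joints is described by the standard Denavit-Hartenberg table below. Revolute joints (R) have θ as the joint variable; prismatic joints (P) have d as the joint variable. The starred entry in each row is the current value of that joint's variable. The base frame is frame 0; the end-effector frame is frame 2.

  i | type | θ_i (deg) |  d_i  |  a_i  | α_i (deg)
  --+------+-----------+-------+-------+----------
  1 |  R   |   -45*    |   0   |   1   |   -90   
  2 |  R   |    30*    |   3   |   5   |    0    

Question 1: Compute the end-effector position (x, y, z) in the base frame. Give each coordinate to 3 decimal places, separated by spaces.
5.890 -1.648 -2.500

after link 1: o_1 = (0.7071, -0.7071, 0.0000)
after link 2: o_2 = (5.8903, -1.6476, -2.5000)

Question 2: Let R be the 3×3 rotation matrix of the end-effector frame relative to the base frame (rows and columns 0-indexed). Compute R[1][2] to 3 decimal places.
End-effector z-axis (col 2 of R) = (0.7071,0.7071,0.0000)
R[1][2] = 0.7071

0.707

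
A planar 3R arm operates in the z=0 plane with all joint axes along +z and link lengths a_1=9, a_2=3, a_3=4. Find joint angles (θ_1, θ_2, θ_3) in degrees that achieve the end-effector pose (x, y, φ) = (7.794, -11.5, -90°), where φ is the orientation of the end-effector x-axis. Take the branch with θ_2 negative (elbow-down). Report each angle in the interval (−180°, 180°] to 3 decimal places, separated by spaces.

wrist centre = target − a_3·(cos φ, sin φ) = (7.7940, -7.5000)
cos θ_2 = (116.9964−9²−3²)/(2·9·3) = 0.4999; θ_2 = -60.0044° (elbow-down)
β = atan2(-7.5000,7.7940) = -43.8987°; ψ = atan2(-2.5982,10.4998) = -13.8987°
θ_1 = β − ψ = -30.0000°
θ_3 = φ − θ_1 − θ_2 = 0.0044° (wrapped to (-180°,180°])

-30.000 -60.004 0.004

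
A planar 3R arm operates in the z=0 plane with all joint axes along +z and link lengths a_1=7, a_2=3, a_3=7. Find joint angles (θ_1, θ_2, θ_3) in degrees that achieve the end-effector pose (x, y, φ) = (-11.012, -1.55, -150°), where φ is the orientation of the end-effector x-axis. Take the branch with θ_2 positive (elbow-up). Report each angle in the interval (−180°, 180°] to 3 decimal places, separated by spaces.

wrist centre = target − a_3·(cos φ, sin φ) = (-4.9498, 1.9500)
cos θ_2 = (28.3032−7²−3²)/(2·7·3) = -0.7071; θ_2 = 134.9967° (elbow-up)
β = atan2(1.9500,-4.9498) = 158.4979°; ψ = atan2(2.1214,4.8788) = 23.5008°
θ_1 = β − ψ = 134.9971°
θ_3 = φ − θ_1 − θ_2 = -59.9938° (wrapped to (-180°,180°])

134.997 134.997 -59.994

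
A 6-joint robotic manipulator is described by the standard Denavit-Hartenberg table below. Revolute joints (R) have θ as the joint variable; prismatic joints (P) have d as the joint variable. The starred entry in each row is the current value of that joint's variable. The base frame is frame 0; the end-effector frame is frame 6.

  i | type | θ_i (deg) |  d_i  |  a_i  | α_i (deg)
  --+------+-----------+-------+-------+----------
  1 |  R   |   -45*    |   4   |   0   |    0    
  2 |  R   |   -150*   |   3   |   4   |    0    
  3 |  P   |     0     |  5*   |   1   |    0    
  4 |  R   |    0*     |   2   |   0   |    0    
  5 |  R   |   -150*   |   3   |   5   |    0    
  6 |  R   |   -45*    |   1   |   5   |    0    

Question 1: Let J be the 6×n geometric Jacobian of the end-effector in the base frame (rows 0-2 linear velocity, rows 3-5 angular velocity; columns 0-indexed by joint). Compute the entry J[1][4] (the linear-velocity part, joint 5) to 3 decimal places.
9.160

axis z_4 = (0.0000,0.0000,1.0000); lever o_n−o_4 = (9.1598,-1.2059,4.0000)
cross product → J_v[:, 4] = (1.2059,9.1598,-0.0000)
J_ω[:, 4] = z_4
entry J[1][4] = 9.1598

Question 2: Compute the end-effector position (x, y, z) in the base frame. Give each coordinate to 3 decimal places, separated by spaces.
after link 1: o_1 = (0.0000, 0.0000, 4.0000)
after link 2: o_2 = (-3.8637, 1.0353, 7.0000)
after link 3: o_3 = (-4.8296, 1.2941, 12.0000)
after link 4: o_4 = (-4.8296, 1.2941, 14.0000)
after link 5: o_5 = (0.0000, 2.5882, 17.0000)
after link 6: o_6 = (4.3301, 0.0882, 18.0000)

4.330 0.088 18.000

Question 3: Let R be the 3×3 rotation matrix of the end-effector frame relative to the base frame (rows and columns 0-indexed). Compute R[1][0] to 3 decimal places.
-0.500

End-effector x-axis (col 0 of R) = (0.8660,-0.5000,0.0000)
R[1][0] = -0.5000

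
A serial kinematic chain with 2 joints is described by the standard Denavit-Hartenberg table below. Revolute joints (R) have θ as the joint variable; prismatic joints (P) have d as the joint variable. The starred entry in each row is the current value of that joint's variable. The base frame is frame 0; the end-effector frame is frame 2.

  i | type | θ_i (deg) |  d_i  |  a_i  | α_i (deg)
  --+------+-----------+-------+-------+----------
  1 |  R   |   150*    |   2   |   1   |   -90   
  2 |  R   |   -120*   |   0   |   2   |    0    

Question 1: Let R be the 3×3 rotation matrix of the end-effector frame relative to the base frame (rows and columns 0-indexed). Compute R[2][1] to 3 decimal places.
0.500

End-effector y-axis (col 1 of R) = (-0.7500,0.4330,0.5000)
R[2][1] = 0.5000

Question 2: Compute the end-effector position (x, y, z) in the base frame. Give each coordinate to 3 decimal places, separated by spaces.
after link 1: o_1 = (-0.8660, 0.5000, 2.0000)
after link 2: o_2 = (-0.0000, 0.0000, 3.7321)

-0.000 0.000 3.732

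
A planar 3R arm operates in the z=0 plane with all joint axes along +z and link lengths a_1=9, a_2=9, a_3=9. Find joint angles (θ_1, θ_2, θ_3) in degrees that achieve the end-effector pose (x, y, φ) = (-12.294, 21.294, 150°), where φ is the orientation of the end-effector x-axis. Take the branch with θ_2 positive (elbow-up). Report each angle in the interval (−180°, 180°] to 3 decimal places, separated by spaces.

89.996 30.007 29.997

wrist centre = target − a_3·(cos φ, sin φ) = (-4.4998, 16.7940)
cos θ_2 = (302.2864−9²−9²)/(2·9·9) = 0.8660; θ_2 = 30.0069° (elbow-up)
β = atan2(16.7940,-4.4998) = 104.9995°; ψ = atan2(4.5009,16.7937) = 15.0034°
θ_1 = β − ψ = 89.9960°
θ_3 = φ − θ_1 − θ_2 = 29.9971° (wrapped to (-180°,180°])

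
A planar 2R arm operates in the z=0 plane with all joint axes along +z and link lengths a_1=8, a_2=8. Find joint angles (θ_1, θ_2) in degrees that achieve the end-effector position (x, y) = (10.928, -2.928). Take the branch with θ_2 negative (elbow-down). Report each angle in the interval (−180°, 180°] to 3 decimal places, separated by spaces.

30.002 -90.003

cos θ_2 = (127.9944−8²−8²)/(2·8·8) = -0.0000; θ_2 = -90.0025° (elbow-down)
β = atan2(-2.9280,10.9280) = -14.9993°; ψ = atan2(-8.0000,7.9996) = -45.0013°
θ_1 = β − ψ = 30.0020°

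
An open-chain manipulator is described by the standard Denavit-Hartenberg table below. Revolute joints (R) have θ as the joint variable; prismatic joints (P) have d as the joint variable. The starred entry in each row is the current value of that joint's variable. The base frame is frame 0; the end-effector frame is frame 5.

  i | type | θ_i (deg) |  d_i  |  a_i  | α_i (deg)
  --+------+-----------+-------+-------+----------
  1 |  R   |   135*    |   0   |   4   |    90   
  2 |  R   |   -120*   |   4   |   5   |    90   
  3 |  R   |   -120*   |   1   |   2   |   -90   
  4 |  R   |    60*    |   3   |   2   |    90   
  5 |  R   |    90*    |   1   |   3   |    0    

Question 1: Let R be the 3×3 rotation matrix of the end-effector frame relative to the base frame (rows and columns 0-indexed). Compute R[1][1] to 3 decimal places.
End-effector y-axis (col 1 of R) = (0.9249,-0.3125,0.2165)
R[1][1] = -0.3125

-0.313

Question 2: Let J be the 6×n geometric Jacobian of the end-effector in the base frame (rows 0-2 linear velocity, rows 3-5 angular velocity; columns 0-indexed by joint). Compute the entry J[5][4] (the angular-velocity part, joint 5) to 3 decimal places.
axis z_4 = (-0.3772,-0.6834,0.6250); lever o_n−o_4 = (-0.5193,-2.6626,-1.6250)
cross product → J_v[:, 4] = (2.7747,-0.9376,0.6495)
J_ω[:, 4] = z_4
entry J[5][4] = 0.6250

0.625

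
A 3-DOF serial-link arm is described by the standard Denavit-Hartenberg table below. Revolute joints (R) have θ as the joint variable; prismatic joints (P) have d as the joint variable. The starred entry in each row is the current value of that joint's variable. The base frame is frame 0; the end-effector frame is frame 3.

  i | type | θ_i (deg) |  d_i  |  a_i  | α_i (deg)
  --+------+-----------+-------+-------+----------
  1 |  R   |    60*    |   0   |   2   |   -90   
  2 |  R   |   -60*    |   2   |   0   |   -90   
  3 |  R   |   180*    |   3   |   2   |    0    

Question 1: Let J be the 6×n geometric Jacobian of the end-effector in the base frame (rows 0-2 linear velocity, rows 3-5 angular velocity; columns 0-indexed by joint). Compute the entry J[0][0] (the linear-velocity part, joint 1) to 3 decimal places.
axis z_0 = ẑ; lever o_n−o_0 = (0.0670,4.1160,-3.2321)
cross product → J_v[:, 0] = (-4.1160,0.0670,0.0000)
J_ω[:, 0] = z_0
entry J[0][0] = -4.1160

-4.116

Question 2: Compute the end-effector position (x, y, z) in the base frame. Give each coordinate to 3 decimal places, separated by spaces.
0.067 4.116 -3.232

after link 1: o_1 = (1.0000, 1.7321, 0.0000)
after link 2: o_2 = (-0.7321, 2.7321, 0.0000)
after link 3: o_3 = (0.0670, 4.1160, -3.2321)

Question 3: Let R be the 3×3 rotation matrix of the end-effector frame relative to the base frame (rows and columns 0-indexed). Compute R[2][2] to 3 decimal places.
-0.500

End-effector z-axis (col 2 of R) = (0.4330,0.7500,-0.5000)
R[2][2] = -0.5000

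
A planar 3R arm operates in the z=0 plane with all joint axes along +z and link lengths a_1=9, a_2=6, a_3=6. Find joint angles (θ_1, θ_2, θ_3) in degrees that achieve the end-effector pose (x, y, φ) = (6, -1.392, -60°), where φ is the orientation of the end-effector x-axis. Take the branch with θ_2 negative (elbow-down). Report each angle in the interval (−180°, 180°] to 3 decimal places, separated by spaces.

90.003 -149.998 -0.006

wrist centre = target − a_3·(cos φ, sin φ) = (3.0000, 3.8042)
cos θ_2 = (23.4716−9²−6²)/(2·9·6) = -0.8660; θ_2 = -149.9975° (elbow-down)
β = atan2(3.8042,3.0000) = 51.7403°; ψ = atan2(-3.0002,3.8040) = -38.2631°
θ_1 = β − ψ = 90.0034°
θ_3 = φ − θ_1 − θ_2 = -0.0058° (wrapped to (-180°,180°])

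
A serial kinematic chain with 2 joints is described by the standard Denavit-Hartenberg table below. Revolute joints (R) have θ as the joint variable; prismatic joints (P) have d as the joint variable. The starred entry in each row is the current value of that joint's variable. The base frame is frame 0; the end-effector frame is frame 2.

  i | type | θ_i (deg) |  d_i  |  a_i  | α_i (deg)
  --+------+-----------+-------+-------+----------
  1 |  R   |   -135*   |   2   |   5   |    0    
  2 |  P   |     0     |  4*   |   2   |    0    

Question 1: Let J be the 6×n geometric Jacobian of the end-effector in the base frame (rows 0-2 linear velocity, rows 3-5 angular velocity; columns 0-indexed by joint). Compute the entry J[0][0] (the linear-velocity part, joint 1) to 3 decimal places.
4.950

axis z_0 = ẑ; lever o_n−o_0 = (-4.9497,-4.9497,6.0000)
cross product → J_v[:, 0] = (4.9497,-4.9497,0.0000)
J_ω[:, 0] = z_0
entry J[0][0] = 4.9497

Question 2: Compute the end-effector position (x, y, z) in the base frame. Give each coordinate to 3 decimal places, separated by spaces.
after link 1: o_1 = (-3.5355, -3.5355, 2.0000)
after link 2: o_2 = (-4.9497, -4.9497, 6.0000)

-4.950 -4.950 6.000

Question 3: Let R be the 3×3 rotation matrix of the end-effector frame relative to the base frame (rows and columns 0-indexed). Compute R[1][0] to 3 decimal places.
-0.707

End-effector x-axis (col 0 of R) = (-0.7071,-0.7071,0.0000)
R[1][0] = -0.7071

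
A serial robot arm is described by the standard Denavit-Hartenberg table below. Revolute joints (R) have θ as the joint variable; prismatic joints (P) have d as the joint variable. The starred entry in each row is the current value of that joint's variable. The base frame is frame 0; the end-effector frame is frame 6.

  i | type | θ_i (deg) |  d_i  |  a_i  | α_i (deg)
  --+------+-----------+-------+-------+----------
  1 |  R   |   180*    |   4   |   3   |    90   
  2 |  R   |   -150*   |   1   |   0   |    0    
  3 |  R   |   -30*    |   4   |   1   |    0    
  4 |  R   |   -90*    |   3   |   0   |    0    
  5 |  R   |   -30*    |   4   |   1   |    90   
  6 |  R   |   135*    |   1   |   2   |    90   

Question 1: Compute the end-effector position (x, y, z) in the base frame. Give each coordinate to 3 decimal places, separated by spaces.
after link 1: o_1 = (-3.0000, 0.0000, 4.0000)
after link 2: o_2 = (-3.0000, 1.0000, 4.0000)
after link 3: o_3 = (-2.0000, 5.0000, 4.0000)
after link 4: o_4 = (-2.0000, 8.0000, 4.0000)
after link 5: o_5 = (-2.5000, 12.0000, 4.8660)
after link 6: o_6 = (-2.6589, 13.4142, 3.1413)

-2.659 13.414 3.141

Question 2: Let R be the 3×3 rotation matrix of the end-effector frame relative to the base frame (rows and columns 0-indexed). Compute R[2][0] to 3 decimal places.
-0.612

End-effector x-axis (col 0 of R) = (0.3536,0.7071,-0.6124)
R[2][0] = -0.6124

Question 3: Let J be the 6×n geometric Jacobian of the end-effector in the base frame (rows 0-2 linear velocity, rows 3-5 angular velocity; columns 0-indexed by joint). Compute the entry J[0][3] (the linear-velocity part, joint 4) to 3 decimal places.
axis z_3 = (0.0000,1.0000,0.0000); lever o_n−o_3 = (-0.6589,8.4142,-0.8587)
cross product → J_v[:, 3] = (-0.8587,0.0000,0.6589)
J_ω[:, 3] = z_3
entry J[0][3] = -0.8587

-0.859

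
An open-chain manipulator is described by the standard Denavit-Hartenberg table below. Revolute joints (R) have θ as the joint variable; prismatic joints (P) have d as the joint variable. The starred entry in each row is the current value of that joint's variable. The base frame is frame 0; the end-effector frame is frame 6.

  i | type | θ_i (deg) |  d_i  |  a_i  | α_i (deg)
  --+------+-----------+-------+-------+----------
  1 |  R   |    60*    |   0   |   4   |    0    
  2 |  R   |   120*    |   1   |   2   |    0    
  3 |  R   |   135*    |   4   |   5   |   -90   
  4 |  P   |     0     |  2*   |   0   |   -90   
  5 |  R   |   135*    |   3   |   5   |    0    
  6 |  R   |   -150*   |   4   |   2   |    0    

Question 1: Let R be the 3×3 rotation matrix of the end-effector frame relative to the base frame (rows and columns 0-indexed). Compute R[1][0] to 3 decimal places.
End-effector x-axis (col 0 of R) = (0.8660,-0.5000,0.0000)
R[1][0] = -0.5000

-0.500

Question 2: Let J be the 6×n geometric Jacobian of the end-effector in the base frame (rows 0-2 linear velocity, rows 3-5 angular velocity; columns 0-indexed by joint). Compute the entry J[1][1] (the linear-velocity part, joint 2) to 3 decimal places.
axis z_1 = (0.0000,0.0000,1.0000); lever o_n−o_1 = (-0.3182,-3.1213,-2.0000)
cross product → J_v[:, 1] = (3.1213,-0.3182,0.0000)
J_ω[:, 1] = z_1
entry J[1][1] = -0.3182

-0.318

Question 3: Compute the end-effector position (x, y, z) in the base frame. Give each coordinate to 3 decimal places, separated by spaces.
1.682 0.343 -2.000

after link 1: o_1 = (2.0000, 3.4641, 0.0000)
after link 2: o_2 = (0.0000, 3.4641, 1.0000)
after link 3: o_3 = (3.5355, -0.0714, 5.0000)
after link 4: o_4 = (4.9497, 1.3428, 5.0000)
after link 5: o_5 = (-0.0503, 1.3428, 2.0000)
after link 6: o_6 = (1.6818, 0.3428, -2.0000)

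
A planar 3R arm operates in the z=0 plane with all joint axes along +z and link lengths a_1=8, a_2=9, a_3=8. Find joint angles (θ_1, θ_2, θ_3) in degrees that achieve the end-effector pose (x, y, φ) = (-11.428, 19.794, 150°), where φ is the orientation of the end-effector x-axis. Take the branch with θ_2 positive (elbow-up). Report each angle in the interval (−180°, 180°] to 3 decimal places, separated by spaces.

89.996 30.007 29.997

wrist centre = target − a_3·(cos φ, sin φ) = (-4.4998, 15.7940)
cos θ_2 = (269.6986−8²−9²)/(2·8·9) = 0.8660; θ_2 = 30.0072° (elbow-up)
β = atan2(15.7940,-4.4998) = 105.9025°; ψ = atan2(4.5010,15.7937) = 15.9068°
θ_1 = β − ψ = 89.9957°
θ_3 = φ − θ_1 − θ_2 = 29.9971° (wrapped to (-180°,180°])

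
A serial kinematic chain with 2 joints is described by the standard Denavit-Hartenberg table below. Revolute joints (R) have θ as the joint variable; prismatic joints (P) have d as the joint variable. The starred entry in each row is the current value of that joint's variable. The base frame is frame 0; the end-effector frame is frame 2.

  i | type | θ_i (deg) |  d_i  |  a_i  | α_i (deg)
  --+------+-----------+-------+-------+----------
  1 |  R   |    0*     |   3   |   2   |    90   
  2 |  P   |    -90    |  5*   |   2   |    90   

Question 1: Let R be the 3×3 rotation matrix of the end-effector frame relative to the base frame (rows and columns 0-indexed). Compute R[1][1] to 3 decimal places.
-1.000

End-effector y-axis (col 1 of R) = (0.0000,-1.0000,0.0000)
R[1][1] = -1.0000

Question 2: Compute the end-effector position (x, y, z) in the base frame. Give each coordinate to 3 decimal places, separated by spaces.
after link 1: o_1 = (2.0000, 0.0000, 3.0000)
after link 2: o_2 = (2.0000, -5.0000, 1.0000)

2.000 -5.000 1.000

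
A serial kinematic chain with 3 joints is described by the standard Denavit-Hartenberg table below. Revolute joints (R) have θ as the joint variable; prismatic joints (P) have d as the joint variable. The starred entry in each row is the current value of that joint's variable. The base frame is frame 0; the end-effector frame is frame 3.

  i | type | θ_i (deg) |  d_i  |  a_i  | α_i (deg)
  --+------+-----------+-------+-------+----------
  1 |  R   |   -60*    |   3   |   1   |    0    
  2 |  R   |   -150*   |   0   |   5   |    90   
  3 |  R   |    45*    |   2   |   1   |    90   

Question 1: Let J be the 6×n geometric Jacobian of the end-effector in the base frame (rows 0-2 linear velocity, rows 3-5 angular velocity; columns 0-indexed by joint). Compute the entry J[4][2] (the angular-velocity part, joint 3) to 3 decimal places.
axis z_2 = (0.5000,0.8660,0.0000); lever o_n−o_2 = (0.3876,2.0856,0.7071)
cross product → J_v[:, 2] = (0.6124,-0.3536,0.7071)
J_ω[:, 2] = z_2
entry J[4][2] = 0.8660

0.866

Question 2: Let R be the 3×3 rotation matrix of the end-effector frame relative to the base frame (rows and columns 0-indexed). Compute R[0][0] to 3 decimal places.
-0.612

End-effector x-axis (col 0 of R) = (-0.6124,0.3536,0.7071)
R[0][0] = -0.6124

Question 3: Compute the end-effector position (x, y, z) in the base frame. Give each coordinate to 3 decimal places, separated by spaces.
-3.442 3.720 3.707

after link 1: o_1 = (0.5000, -0.8660, 3.0000)
after link 2: o_2 = (-3.8301, 1.6340, 3.0000)
after link 3: o_3 = (-3.4425, 3.7196, 3.7071)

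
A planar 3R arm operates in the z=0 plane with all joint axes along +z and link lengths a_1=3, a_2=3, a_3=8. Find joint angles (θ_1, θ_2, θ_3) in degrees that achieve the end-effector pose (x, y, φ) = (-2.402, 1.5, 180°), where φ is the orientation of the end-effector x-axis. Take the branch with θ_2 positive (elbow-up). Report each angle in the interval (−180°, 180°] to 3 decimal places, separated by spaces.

wrist centre = target − a_3·(cos φ, sin φ) = (5.5980, 1.5000)
cos θ_2 = (33.5876−3²−3²)/(2·3·3) = 0.8660; θ_2 = 30.0054° (elbow-up)
β = atan2(1.5000,5.5980) = 15.0002°; ψ = atan2(1.5002,5.5979) = 15.0027°
θ_1 = β − ψ = -0.0025°
θ_3 = φ − θ_1 − θ_2 = 149.9971° (wrapped to (-180°,180°])

-0.003 30.005 149.997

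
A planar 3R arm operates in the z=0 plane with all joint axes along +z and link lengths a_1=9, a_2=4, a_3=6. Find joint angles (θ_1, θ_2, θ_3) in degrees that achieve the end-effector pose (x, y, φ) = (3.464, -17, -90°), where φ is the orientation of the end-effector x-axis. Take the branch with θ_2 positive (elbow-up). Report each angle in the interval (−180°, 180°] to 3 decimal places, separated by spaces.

wrist centre = target − a_3·(cos φ, sin φ) = (3.4640, -11.0000)
cos θ_2 = (132.9993−9²−4²)/(2·9·4) = 0.5000; θ_2 = 60.0006° (elbow-up)
β = atan2(-11.0000,3.4640) = -72.5203°; ψ = atan2(3.4641,11.0000) = 17.4803°
θ_1 = β − ψ = -90.0006°
θ_3 = φ − θ_1 − θ_2 = -60.0000° (wrapped to (-180°,180°])

-90.001 60.001 -60.000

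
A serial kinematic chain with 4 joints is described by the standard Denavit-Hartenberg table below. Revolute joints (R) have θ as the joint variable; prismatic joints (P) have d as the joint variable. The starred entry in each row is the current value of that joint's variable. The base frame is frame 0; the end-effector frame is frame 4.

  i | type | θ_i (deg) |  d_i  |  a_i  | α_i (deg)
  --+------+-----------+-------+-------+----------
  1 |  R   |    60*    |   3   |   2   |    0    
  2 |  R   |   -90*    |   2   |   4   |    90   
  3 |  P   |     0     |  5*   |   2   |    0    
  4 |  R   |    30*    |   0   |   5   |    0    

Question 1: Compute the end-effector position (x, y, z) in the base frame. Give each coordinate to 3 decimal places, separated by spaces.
after link 1: o_1 = (1.0000, 1.7321, 3.0000)
after link 2: o_2 = (4.4641, -0.2679, 5.0000)
after link 3: o_3 = (3.6962, -5.5981, 5.0000)
after link 4: o_4 = (7.4462, -7.7631, 7.5000)

7.446 -7.763 7.500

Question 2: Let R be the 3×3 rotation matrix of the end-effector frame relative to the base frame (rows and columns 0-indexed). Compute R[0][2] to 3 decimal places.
End-effector z-axis (col 2 of R) = (-0.5000,-0.8660,0.0000)
R[0][2] = -0.5000

-0.500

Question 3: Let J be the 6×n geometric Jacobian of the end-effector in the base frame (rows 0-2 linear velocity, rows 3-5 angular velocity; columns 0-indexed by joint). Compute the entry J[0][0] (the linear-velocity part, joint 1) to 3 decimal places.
axis z_0 = ẑ; lever o_n−o_0 = (7.4462,-7.7631,7.5000)
cross product → J_v[:, 0] = (7.7631,7.4462,-0.0000)
J_ω[:, 0] = z_0
entry J[0][0] = 7.7631

7.763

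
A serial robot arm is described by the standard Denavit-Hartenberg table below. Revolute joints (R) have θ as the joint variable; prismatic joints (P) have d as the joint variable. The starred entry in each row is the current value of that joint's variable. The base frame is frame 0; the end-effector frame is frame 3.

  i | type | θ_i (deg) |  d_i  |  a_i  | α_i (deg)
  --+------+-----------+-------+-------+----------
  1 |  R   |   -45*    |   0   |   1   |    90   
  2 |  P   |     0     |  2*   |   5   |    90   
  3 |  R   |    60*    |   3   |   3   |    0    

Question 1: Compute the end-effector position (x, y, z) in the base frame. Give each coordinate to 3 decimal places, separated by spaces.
after link 1: o_1 = (0.7071, -0.7071, 0.0000)
after link 2: o_2 = (2.8284, -5.6569, 0.0000)
after link 3: o_3 = (2.0520, -8.5546, -3.0000)

2.052 -8.555 -3.000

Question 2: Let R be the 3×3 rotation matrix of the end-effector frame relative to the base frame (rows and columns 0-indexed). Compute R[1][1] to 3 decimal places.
End-effector y-axis (col 1 of R) = (-0.9659,0.2588,0.0000)
R[1][1] = 0.2588

0.259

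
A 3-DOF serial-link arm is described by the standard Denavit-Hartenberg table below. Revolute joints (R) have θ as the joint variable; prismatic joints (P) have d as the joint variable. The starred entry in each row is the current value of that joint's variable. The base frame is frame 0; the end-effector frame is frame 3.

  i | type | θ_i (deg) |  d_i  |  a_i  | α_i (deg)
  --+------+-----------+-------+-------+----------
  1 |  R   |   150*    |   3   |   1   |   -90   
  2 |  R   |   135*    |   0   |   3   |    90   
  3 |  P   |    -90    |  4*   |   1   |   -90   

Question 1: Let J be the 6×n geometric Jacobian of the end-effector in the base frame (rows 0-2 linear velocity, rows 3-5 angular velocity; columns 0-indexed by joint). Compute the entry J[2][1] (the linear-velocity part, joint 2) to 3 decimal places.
axis z_1 = (-0.5000,-0.8660,0.0000); lever o_n−o_1 = (-0.1124,1.2196,-4.9497)
cross product → J_v[:, 1] = (4.2866,-2.4749,-0.7071)
J_ω[:, 1] = z_1
entry J[2][1] = -0.7071

-0.707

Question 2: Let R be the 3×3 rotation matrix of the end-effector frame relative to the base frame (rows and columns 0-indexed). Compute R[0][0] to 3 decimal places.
End-effector x-axis (col 0 of R) = (0.5000,0.8660,-0.0000)
R[0][0] = 0.5000

0.500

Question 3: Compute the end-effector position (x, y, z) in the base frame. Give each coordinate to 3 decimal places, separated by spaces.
after link 1: o_1 = (-0.8660, 0.5000, 3.0000)
after link 2: o_2 = (0.9711, -0.5607, 0.8787)
after link 3: o_3 = (-0.9784, 1.7196, -1.9497)

-0.978 1.720 -1.950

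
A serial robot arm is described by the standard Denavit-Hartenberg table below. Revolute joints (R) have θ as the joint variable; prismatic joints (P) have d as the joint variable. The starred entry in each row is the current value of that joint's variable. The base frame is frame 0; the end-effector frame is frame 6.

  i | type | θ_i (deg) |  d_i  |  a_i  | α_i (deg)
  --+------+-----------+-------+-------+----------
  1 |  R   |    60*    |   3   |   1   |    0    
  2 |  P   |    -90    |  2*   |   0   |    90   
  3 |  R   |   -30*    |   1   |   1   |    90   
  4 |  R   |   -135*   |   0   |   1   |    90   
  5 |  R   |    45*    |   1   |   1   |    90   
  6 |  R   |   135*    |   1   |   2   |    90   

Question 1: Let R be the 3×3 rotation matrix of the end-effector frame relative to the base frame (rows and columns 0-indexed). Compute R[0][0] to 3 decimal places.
-0.320

End-effector x-axis (col 0 of R) = (-0.3201,-0.8008,0.5062)
R[0][0] = -0.3201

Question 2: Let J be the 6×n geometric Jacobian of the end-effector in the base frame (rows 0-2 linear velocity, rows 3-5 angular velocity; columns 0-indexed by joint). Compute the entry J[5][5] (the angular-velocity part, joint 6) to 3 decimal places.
axis z_5 = (0.1812,0.4727,0.8624); lever o_n−o_5 = (-0.4590,-1.1288,1.8748)
cross product → J_v[:, 5] = (1.8598,-0.7355,0.0125)
J_ω[:, 5] = z_5
entry J[5][5] = 0.8624

0.862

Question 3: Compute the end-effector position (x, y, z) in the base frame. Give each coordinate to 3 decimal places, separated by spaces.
-1.201 -0.123 6.720

after link 1: o_1 = (0.5000, 0.8660, 3.0000)
after link 2: o_2 = (0.5000, 0.8660, 5.0000)
after link 3: o_3 = (0.7500, -0.4330, 4.5000)
after link 4: o_4 = (0.5732, 0.4855, 4.8536)
after link 5: o_5 = (-0.7418, 1.0057, 4.8447)
after link 6: o_6 = (-1.2009, -0.1232, 6.7196)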